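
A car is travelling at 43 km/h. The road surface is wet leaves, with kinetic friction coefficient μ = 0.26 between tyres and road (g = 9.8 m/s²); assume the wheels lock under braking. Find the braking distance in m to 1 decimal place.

43 km/h ÷ 3.6 = 11.9444 m/s.
a = μg = 0.26 × 9.8 = 2.548 m/s².
Braking distance = v²/(2a) = 11.9444² / (2 × 2.548) = 142.669 / 5.096 = 27.996 m.

Braking distance ≈ 28.0 m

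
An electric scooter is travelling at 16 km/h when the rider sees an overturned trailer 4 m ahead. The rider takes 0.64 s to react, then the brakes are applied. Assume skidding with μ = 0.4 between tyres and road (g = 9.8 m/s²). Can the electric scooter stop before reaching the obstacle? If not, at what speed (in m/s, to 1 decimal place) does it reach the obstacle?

No — it strikes the obstacle at 3.3 m/s

16 km/h ÷ 3.6 = 4.4444 m/s.
a = μg = 0.4 × 9.8 = 3.920 m/s².
Reaction distance = 4.4444 × 0.64 = 2.844 m.
Braking distance needed to stop: v²/(2a) = 19.753 / 7.840 = 2.520 m, so total needed = 2.844 + 2.520 = 5.364 m > 4 m — it cannot stop.
Distance remaining when braking begins: 4 − 2.844 = 1.156 m.
v² = v₀² − 2a·d = 19.753 − 2 × 3.920 × 1.156 = 10.690 m²/s².
v = √10.690 = 3.270 m/s.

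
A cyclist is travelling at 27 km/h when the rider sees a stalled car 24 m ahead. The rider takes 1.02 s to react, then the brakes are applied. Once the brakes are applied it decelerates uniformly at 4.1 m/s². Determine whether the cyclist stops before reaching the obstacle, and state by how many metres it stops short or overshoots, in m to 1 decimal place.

27 km/h ÷ 3.6 = 7.5000 m/s.
Reaction distance = 7.5000 × 1.02 = 7.650 m.
Braking distance = v²/(2a) = 56.250 / 8.200 = 6.860 m.
Total stopping distance = 7.650 + 6.860 = 14.510 m, vs 24 m available — it stops with 24 − 14.510 = 9.490 m to spare.

Yes — it stops 9.5 m short of the obstacle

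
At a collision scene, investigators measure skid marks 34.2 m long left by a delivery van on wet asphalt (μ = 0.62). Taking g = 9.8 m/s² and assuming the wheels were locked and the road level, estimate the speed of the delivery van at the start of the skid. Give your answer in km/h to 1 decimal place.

Initial speed ≈ 73.4 km/h

Deceleration a = μg = 0.62 × 9.8 = 6.076 m/s².
v = √(2a·d) = √(2 × 6.076 × 34.2) = √415.598 = 20.3862 m/s.
= 20.3862 × 3.6 = 73.390 km/h.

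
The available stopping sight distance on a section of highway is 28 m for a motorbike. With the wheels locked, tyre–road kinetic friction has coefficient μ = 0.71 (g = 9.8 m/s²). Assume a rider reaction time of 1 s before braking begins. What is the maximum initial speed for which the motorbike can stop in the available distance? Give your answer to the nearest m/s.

Maximum speed ≈ 14 m/s

a = μg = 0.71 × 9.8 = 6.958 m/s².
Stopping distance: v·t_r + v²/(2a) = 28 with t_r = 1 s and a = 6.958 m/s².
So v² + 13.916 v − 389.65 = 0.
Positive root: v = −a·t_r + √((a·t_r)² + 2a·d) = −6.958 + √(48.414 + 389.65) = 13.9720 m/s.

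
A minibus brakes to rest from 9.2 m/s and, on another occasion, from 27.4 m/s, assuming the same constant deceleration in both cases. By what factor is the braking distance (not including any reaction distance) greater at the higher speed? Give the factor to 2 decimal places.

Factor ≈ 8.87

Braking distance d = v²/(2a), so with a fixed, d ∝ v².
Factor = (27.4/9.2)² = 2.9783² = 8.8703.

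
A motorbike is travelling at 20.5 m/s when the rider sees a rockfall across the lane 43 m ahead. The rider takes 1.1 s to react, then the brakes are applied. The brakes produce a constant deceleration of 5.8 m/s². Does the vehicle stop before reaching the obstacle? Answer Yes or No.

Reaction distance = 20.5000 × 1.1 = 22.550 m.
Braking distance = v²/(2a) = 420.250 / 11.600 = 36.228 m.
Total stopping distance = 22.550 + 36.228 = 58.778 m, vs 43 m available — it cannot stop in time and overshoots by 58.778 − 43 = 15.778 m.

No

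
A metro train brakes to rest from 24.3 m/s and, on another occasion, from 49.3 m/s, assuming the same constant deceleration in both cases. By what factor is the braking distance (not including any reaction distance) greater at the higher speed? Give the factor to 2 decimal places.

Braking distance d = v²/(2a), so with a fixed, d ∝ v².
Factor = (49.3/24.3)² = 2.0288² = 4.1160.

Factor ≈ 4.12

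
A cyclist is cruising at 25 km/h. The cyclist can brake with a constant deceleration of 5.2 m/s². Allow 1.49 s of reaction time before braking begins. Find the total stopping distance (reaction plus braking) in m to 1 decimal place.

Total stopping distance ≈ 15.0 m

25 km/h ÷ 3.6 = 6.9444 m/s.
Reaction distance = v·t_r = 6.9444 × 1.49 = 10.347 m.
Braking distance = v²/(2a) = 6.9444² / (2 × 5.200) = 48.225 / 10.400 = 4.637 m.
Total = 10.347 + 4.637 = 14.984 m.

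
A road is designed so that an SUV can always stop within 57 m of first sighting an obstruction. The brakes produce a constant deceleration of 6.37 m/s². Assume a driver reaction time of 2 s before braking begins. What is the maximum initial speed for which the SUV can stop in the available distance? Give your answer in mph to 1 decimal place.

Stopping distance: v·t_r + v²/(2a) = 57 with t_r = 2 s and a = 6.370 m/s².
So v² + 25.480 v − 726.18 = 0.
Positive root: v = −a·t_r + √((a·t_r)² + 2a·d) = −12.740 + √(162.308 + 726.18) = 17.0675 m/s.
17.0675 m/s ÷ 0.44704 = 38.179 mph.

Maximum speed ≈ 38.2 mph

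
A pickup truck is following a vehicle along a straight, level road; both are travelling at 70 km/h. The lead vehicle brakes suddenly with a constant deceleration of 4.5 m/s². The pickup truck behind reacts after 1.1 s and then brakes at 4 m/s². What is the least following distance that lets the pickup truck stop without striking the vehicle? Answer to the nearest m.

Minimum gap ≈ 27 m

70 km/h ÷ 3.6 = 19.4444 m/s.
Leader travels v²/(2a_L) = 378.085 / 9.000 = 42.009 m before stopping.
Follower covers v·t_r = 19.4444 × 1.1 = 21.389 m while reacting, then v²/(2a_F) = 378.085 / 8.000 = 47.261 m while braking, for a total of 21.389 + 47.261 = 68.650 m.
Since a_F ≤ a_L and the follower starts braking later, the follower is never slower than the leader, so the closest approach is when both have stopped.
Minimum gap = 68.650 − 42.009 = 26.641 m.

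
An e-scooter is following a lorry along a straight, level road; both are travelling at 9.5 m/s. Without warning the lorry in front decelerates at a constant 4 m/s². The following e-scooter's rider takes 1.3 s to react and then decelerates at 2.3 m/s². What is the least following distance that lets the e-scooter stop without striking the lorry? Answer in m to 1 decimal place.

Leader travels v²/(2a_L) = 90.250 / 8.000 = 11.281 m before stopping.
Follower covers v·t_r = 9.5000 × 1.3 = 12.350 m while reacting, then v²/(2a_F) = 90.250 / 4.600 = 19.620 m while braking, for a total of 12.350 + 19.620 = 31.970 m.
Since a_F ≤ a_L and the follower starts braking later, the follower is never slower than the leader, so the closest approach is when both have stopped.
Minimum gap = 31.970 − 11.281 = 20.689 m.

Minimum gap ≈ 20.7 m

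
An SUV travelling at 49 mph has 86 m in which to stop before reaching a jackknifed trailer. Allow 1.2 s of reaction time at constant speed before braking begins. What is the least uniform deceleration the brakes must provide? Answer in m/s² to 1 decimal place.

49 mph × 0.44704 = 21.9050 m/s.
Distance covered during reaction = 21.9050 × 1.2 = 26.286 m.
Distance available for braking: 86 − 26.286 = 59.714 m.
v² = 2a·d ⇒ a = v²/(2d) = 21.9050² / (2 × 59.714) = 479.829 / 119.428 = 4.0177 m/s².

Required deceleration ≈ 4.0 m/s²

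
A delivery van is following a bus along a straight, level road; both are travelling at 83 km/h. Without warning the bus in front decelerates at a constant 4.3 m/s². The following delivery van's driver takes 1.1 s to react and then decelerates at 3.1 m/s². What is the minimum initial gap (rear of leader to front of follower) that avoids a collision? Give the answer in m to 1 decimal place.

Minimum gap ≈ 49.3 m

83 km/h ÷ 3.6 = 23.0556 m/s.
Leader travels v²/(2a_L) = 531.561 / 8.600 = 61.809 m before stopping.
Follower covers v·t_r = 23.0556 × 1.1 = 25.361 m while reacting, then v²/(2a_F) = 531.561 / 6.200 = 85.736 m while braking, for a total of 25.361 + 85.736 = 111.097 m.
Since a_F ≤ a_L and the follower starts braking later, the follower is never slower than the leader, so the closest approach is when both have stopped.
Minimum gap = 111.097 − 61.809 = 49.288 m.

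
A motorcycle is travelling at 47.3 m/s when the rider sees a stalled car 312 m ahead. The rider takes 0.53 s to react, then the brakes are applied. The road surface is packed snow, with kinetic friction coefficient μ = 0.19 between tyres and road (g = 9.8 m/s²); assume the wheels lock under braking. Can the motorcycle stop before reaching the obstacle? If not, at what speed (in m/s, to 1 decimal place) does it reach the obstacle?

No — it strikes the obstacle at 34.2 m/s

a = μg = 0.19 × 9.8 = 1.862 m/s².
Reaction distance = 47.3000 × 0.53 = 25.069 m.
Braking distance needed to stop: v²/(2a) = 2237.290 / 3.724 = 600.776 m, so total needed = 25.069 + 600.776 = 625.845 m > 312 m — it cannot stop.
Distance remaining when braking begins: 312 − 25.069 = 286.931 m.
v² = v₀² − 2a·d = 2237.290 − 2 × 1.862 × 286.931 = 1168.759 m²/s².
v = √1168.759 = 34.187 m/s.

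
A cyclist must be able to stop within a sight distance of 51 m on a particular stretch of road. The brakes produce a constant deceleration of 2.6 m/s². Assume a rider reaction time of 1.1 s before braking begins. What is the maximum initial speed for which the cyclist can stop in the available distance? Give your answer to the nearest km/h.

Stopping distance: v·t_r + v²/(2a) = 51 with t_r = 1.1 s and a = 2.600 m/s².
So v² + 5.720 v − 265.20 = 0.
Positive root: v = −a·t_r + √((a·t_r)² + 2a·d) = −2.860 + √(8.180 + 265.20) = 13.6742 m/s.
13.6742 m/s × 3.6 = 49.227 km/h.

Maximum speed ≈ 49 km/h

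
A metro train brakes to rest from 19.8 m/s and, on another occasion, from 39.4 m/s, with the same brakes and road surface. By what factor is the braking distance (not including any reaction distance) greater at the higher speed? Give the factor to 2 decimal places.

Factor ≈ 3.96

Braking distance d = v²/(2a), so with a fixed, d ∝ v².
Factor = (39.4/19.8)² = 1.9899² = 3.9597.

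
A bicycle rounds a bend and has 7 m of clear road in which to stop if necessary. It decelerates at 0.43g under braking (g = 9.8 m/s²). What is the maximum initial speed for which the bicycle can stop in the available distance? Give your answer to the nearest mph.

Maximum speed ≈ 17 mph

a = 0.43 × 9.8 = 4.214 m/s².
v²/(2a) = d ⇒ v = √(2 × 4.214 × 7) = √59.00 = 7.6811 m/s.
7.6811 m/s ÷ 0.44704 = 17.182 mph.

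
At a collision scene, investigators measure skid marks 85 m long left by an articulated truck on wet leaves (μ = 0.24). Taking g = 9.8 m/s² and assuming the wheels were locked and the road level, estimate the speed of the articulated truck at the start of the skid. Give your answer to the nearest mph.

Initial speed ≈ 45 mph

Deceleration a = μg = 0.24 × 9.8 = 2.352 m/s².
v = √(2a·d) = √(2 × 2.352 × 85) = √399.840 = 19.9960 m/s.
= 19.9960 ÷ 0.44704 = 44.730 mph.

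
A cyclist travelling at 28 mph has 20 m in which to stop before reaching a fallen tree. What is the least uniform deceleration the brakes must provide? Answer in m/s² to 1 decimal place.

28 mph × 0.44704 = 12.5171 m/s.
v² = 2a·d ⇒ a = v²/(2d) = 12.5171² / (2 × 20.000) = 156.678 / 40.000 = 3.9169 m/s².

Required deceleration ≈ 3.9 m/s²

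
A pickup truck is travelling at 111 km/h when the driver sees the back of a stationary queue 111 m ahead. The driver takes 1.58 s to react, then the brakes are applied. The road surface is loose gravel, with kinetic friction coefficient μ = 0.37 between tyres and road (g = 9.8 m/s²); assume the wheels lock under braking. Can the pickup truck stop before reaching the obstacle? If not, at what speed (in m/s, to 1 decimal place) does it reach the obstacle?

111 km/h ÷ 3.6 = 30.8333 m/s.
a = μg = 0.37 × 9.8 = 3.626 m/s².
Reaction distance = 30.8333 × 1.58 = 48.717 m.
Braking distance needed to stop: v²/(2a) = 950.692 / 7.252 = 131.094 m, so total needed = 48.717 + 131.094 = 179.811 m > 111 m — it cannot stop.
Distance remaining when braking begins: 111 − 48.717 = 62.283 m.
v² = v₀² − 2a·d = 950.692 − 2 × 3.626 × 62.283 = 499.016 m²/s².
v = √499.016 = 22.339 m/s.

No — it strikes the obstacle at 22.3 m/s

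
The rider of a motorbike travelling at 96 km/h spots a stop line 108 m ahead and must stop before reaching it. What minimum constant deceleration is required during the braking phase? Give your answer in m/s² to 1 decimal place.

96 km/h ÷ 3.6 = 26.6667 m/s.
v² = 2a·d ⇒ a = v²/(2d) = 26.6667² / (2 × 108.000) = 711.113 / 216.000 = 3.2922 m/s².

Required deceleration ≈ 3.3 m/s²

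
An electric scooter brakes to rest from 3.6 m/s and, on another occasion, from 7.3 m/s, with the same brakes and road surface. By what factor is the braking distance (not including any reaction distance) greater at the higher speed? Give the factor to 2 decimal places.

Factor ≈ 4.11

Braking distance d = v²/(2a), so with a fixed, d ∝ v².
Factor = (7.3/3.6)² = 2.0278² = 4.1120.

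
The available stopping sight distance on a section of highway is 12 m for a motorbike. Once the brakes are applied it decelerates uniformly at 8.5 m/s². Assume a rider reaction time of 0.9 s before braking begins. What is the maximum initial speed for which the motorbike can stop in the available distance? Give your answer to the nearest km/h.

Stopping distance: v·t_r + v²/(2a) = 12 with t_r = 0.9 s and a = 8.500 m/s².
So v² + 15.300 v − 204.00 = 0.
Positive root: v = −a·t_r + √((a·t_r)² + 2a·d) = −7.650 + √(58.523 + 204.00) = 8.5526 m/s.
8.5526 m/s × 3.6 = 30.789 km/h.

Maximum speed ≈ 31 km/h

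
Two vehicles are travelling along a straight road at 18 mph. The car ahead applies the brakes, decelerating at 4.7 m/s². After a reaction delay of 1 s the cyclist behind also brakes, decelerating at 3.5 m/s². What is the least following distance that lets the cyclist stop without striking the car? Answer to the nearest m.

Minimum gap ≈ 10 m

18 mph × 0.44704 = 8.0467 m/s.
Leader travels v²/(2a_L) = 64.749 / 9.400 = 6.888 m before stopping.
Follower covers v·t_r = 8.0467 × 1 = 8.047 m while reacting, then v²/(2a_F) = 64.749 / 7.000 = 9.250 m while braking, for a total of 8.047 + 9.250 = 17.297 m.
Since a_F ≤ a_L and the follower starts braking later, the follower is never slower than the leader, so the closest approach is when both have stopped.
Minimum gap = 17.297 − 6.888 = 10.409 m.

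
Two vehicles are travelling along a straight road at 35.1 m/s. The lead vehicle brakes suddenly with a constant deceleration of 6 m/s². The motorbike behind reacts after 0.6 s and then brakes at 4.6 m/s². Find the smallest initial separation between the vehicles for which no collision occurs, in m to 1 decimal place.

Minimum gap ≈ 52.3 m

Leader travels v²/(2a_L) = 1232.010 / 12.000 = 102.668 m before stopping.
Follower covers v·t_r = 35.1000 × 0.6 = 21.060 m while reacting, then v²/(2a_F) = 1232.010 / 9.200 = 133.914 m while braking, for a total of 21.060 + 133.914 = 154.974 m.
Since a_F ≤ a_L and the follower starts braking later, the follower is never slower than the leader, so the closest approach is when both have stopped.
Minimum gap = 154.974 − 102.668 = 52.306 m.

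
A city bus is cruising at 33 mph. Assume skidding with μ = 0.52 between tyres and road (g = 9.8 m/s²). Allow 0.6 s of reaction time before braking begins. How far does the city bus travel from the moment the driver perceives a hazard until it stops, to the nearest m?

Total stopping distance ≈ 30 m

33 mph × 0.44704 = 14.7523 m/s.
a = μg = 0.52 × 9.8 = 5.096 m/s².
Reaction distance = v·t_r = 14.7523 × 0.6 = 8.851 m.
Braking distance = v²/(2a) = 14.7523² / (2 × 5.096) = 217.630 / 10.192 = 21.353 m.
Total = 8.851 + 21.353 = 30.204 m.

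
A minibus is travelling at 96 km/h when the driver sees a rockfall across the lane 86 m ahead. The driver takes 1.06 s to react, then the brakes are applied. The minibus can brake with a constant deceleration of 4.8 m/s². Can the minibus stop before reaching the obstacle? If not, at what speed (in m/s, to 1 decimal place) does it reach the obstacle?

96 km/h ÷ 3.6 = 26.6667 m/s.
Reaction distance = 26.6667 × 1.06 = 28.267 m.
Braking distance needed to stop: v²/(2a) = 711.113 / 9.600 = 74.074 m, so total needed = 28.267 + 74.074 = 102.341 m > 86 m — it cannot stop.
Distance remaining when braking begins: 86 − 28.267 = 57.733 m.
v² = v₀² − 2a·d = 711.113 − 2 × 4.800 × 57.733 = 156.876 m²/s².
v = √156.876 = 12.525 m/s.

No — it strikes the obstacle at 12.5 m/s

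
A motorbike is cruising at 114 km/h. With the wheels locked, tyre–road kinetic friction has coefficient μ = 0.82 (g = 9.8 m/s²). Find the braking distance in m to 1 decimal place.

114 km/h ÷ 3.6 = 31.6667 m/s.
a = μg = 0.82 × 9.8 = 8.036 m/s².
Braking distance = v²/(2a) = 31.6667² / (2 × 8.036) = 1002.780 / 16.072 = 62.393 m.

Braking distance ≈ 62.4 m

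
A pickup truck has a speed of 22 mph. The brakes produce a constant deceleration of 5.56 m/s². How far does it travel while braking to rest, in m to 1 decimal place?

Braking distance ≈ 8.7 m

22 mph × 0.44704 = 9.8349 m/s.
Braking distance = v²/(2a) = 9.8349² / (2 × 5.560) = 96.725 / 11.120 = 8.698 m.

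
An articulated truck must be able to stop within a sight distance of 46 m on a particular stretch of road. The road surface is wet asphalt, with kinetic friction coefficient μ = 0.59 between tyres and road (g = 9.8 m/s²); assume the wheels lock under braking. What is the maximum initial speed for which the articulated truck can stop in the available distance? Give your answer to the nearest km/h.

a = μg = 0.59 × 9.8 = 5.782 m/s².
v²/(2a) = d ⇒ v = √(2 × 5.782 × 46) = √531.94 = 23.0638 m/s.
23.0638 m/s × 3.6 = 83.030 km/h.

Maximum speed ≈ 83 km/h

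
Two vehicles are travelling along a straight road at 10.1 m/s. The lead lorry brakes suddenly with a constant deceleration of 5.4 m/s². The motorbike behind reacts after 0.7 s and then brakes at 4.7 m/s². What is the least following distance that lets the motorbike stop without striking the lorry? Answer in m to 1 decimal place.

Leader travels v²/(2a_L) = 102.010 / 10.800 = 9.445 m before stopping.
Follower covers v·t_r = 10.1000 × 0.7 = 7.070 m while reacting, then v²/(2a_F) = 102.010 / 9.400 = 10.852 m while braking, for a total of 7.070 + 10.852 = 17.922 m.
Since a_F ≤ a_L and the follower starts braking later, the follower is never slower than the leader, so the closest approach is when both have stopped.
Minimum gap = 17.922 − 9.445 = 8.477 m.

Minimum gap ≈ 8.5 m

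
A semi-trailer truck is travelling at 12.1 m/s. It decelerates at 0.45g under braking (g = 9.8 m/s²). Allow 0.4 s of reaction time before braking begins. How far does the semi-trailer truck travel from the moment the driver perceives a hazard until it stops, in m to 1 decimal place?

Total stopping distance ≈ 21.4 m

a = 0.45 × 9.8 = 4.410 m/s².
Reaction distance = v·t_r = 12.1000 × 0.4 = 4.840 m.
Braking distance = v²/(2a) = 12.1000² / (2 × 4.410) = 146.410 / 8.820 = 16.600 m.
Total = 4.840 + 16.600 = 21.440 m.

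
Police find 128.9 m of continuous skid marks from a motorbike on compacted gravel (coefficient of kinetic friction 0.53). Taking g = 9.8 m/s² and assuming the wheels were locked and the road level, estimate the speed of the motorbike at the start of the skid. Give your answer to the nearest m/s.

Initial speed ≈ 37 m/s

Deceleration a = μg = 0.53 × 9.8 = 5.194 m/s².
v = √(2a·d) = √(2 × 5.194 × 128.9) = √1339.013 = 36.5925 m/s.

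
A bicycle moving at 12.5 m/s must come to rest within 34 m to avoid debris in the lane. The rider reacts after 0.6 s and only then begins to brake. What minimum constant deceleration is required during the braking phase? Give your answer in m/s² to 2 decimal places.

Distance covered during reaction = 12.5000 × 0.6 = 7.500 m.
Distance available for braking: 34 − 7.500 = 26.500 m.
v² = 2a·d ⇒ a = v²/(2d) = 12.5000² / (2 × 26.500) = 156.250 / 53.000 = 2.9481 m/s².

Required deceleration ≈ 2.95 m/s²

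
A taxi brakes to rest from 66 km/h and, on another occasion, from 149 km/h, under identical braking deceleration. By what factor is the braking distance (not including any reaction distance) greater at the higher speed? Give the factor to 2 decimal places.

Factor ≈ 5.10

Braking distance d = v²/(2a), so with a fixed, d ∝ v².
Factor = (149/66)² = 2.2576² = 5.0968.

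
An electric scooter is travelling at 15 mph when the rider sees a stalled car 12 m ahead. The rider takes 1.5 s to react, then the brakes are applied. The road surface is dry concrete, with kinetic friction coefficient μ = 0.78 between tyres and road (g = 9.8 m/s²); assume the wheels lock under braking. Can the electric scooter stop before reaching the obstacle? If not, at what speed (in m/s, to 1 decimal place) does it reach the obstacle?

No — it strikes the obstacle at 3.9 m/s

15 mph × 0.44704 = 6.7056 m/s.
a = μg = 0.78 × 9.8 = 7.644 m/s².
Reaction distance = 6.7056 × 1.5 = 10.058 m.
Braking distance needed to stop: v²/(2a) = 44.965 / 15.288 = 2.941 m, so total needed = 10.058 + 2.941 = 12.999 m > 12 m — it cannot stop.
Distance remaining when braking begins: 12 − 10.058 = 1.942 m.
v² = v₀² − 2a·d = 44.965 − 2 × 7.644 × 1.942 = 15.276 m²/s².
v = √15.276 = 3.908 m/s.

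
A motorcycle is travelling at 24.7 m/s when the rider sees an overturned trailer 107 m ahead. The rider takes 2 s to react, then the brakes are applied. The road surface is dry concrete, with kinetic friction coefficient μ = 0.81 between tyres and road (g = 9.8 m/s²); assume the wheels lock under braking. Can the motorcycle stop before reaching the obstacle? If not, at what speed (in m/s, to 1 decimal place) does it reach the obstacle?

Yes — it stops about 19.2 m short of the obstacle, so it never reaches it

a = μg = 0.81 × 9.8 = 7.938 m/s².
Reaction distance = 24.7000 × 2 = 49.400 m.
Braking distance = v²/(2a) = 610.090 / 15.876 = 38.428 m.
Total stopping distance = 49.400 + 38.428 = 87.828 m, vs 107 m available — it stops with 107 − 87.828 = 19.172 m to spare.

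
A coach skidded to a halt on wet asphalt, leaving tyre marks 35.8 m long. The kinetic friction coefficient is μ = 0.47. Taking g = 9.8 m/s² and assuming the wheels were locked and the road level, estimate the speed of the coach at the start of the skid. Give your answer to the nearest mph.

Initial speed ≈ 41 mph

Deceleration a = μg = 0.47 × 9.8 = 4.606 m/s².
v = √(2a·d) = √(2 × 4.606 × 35.8) = √329.790 = 18.1601 m/s.
= 18.1601 ÷ 0.44704 = 40.623 mph.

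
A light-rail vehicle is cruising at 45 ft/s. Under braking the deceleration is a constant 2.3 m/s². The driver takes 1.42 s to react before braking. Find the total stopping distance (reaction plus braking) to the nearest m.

Total stopping distance ≈ 60 m

45 ft/s × 0.3048 = 13.7160 m/s.
Reaction distance = v·t_r = 13.7160 × 1.42 = 19.477 m.
Braking distance = v²/(2a) = 13.7160² / (2 × 2.300) = 188.129 / 4.600 = 40.898 m.
Total = 19.477 + 40.898 = 60.375 m.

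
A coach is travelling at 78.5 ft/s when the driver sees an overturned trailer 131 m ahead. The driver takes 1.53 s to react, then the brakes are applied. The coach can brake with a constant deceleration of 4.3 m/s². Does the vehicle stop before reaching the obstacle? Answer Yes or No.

Yes

78.5 ft/s × 0.3048 = 23.9268 m/s.
Reaction distance = 23.9268 × 1.53 = 36.608 m.
Braking distance = v²/(2a) = 572.492 / 8.600 = 66.569 m.
Total stopping distance = 36.608 + 66.569 = 103.177 m, vs 131 m available — it stops with 131 − 103.177 = 27.823 m to spare.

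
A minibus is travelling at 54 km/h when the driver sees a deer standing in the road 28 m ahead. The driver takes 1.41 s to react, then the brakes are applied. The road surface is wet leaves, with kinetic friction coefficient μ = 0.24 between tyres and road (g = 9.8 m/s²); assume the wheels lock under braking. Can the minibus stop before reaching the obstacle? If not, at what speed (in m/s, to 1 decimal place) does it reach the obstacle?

54 km/h ÷ 3.6 = 15.0000 m/s.
a = μg = 0.24 × 9.8 = 2.352 m/s².
Reaction distance = 15.0000 × 1.41 = 21.150 m.
Braking distance needed to stop: v²/(2a) = 225.000 / 4.704 = 47.832 m, so total needed = 21.150 + 47.832 = 68.982 m > 28 m — it cannot stop.
Distance remaining when braking begins: 28 − 21.150 = 6.850 m.
v² = v₀² − 2a·d = 225.000 − 2 × 2.352 × 6.850 = 192.778 m²/s².
v = √192.778 = 13.884 m/s.

No — it strikes the obstacle at 13.9 m/s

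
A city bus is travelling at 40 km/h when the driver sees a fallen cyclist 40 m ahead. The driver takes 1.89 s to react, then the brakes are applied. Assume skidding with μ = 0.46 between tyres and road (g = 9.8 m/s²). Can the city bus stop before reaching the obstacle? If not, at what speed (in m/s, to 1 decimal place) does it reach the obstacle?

Yes — it stops about 5.3 m short of the obstacle, so it never reaches it

40 km/h ÷ 3.6 = 11.1111 m/s.
a = μg = 0.46 × 9.8 = 4.508 m/s².
Reaction distance = 11.1111 × 1.89 = 21.000 m.
Braking distance = v²/(2a) = 123.457 / 9.016 = 13.693 m.
Total stopping distance = 21.000 + 13.693 = 34.693 m, vs 40 m available — it stops with 40 − 34.693 = 5.307 m to spare.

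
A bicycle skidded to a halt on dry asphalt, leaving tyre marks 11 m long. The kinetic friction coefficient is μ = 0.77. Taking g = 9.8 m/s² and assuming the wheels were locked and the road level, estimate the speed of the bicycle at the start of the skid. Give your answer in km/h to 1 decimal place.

Deceleration a = μg = 0.77 × 9.8 = 7.546 m/s².
v = √(2a·d) = √(2 × 7.546 × 11) = √166.012 = 12.8846 m/s.
= 12.8846 × 3.6 = 46.385 km/h.

Initial speed ≈ 46.4 km/h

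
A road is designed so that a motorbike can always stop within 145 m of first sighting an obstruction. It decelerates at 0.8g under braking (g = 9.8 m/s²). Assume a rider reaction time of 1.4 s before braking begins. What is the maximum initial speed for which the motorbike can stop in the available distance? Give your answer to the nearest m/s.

Maximum speed ≈ 38 m/s

a = 0.8 × 9.8 = 7.840 m/s².
Stopping distance: v·t_r + v²/(2a) = 145 with t_r = 1.4 s and a = 7.840 m/s².
So v² + 21.952 v − 2273.60 = 0.
Positive root: v = −a·t_r + √((a·t_r)² + 2a·d) = −10.976 + √(120.473 + 2273.60) = 37.9533 m/s.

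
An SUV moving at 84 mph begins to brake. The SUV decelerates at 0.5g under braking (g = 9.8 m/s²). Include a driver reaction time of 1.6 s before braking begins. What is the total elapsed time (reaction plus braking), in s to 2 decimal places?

Total time ≈ 9.26 s

84 mph × 0.44704 = 37.5514 m/s.
a = 0.5 × 9.8 = 4.900 m/s².
Braking time = v/a = 37.5514 / 4.900 = 7.664 s.
Total = 1.6 + 7.664 = 9.264 s.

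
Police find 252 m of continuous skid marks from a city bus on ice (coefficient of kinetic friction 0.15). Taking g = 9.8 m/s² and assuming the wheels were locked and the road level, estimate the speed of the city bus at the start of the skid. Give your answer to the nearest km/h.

Initial speed ≈ 98 km/h

Deceleration a = μg = 0.15 × 9.8 = 1.470 m/s².
v = √(2a·d) = √(2 × 1.470 × 252) = √740.880 = 27.2191 m/s.
= 27.2191 × 3.6 = 97.989 km/h.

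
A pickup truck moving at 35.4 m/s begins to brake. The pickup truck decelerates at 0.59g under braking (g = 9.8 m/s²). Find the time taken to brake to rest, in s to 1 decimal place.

a = 0.59 × 9.8 = 5.782 m/s².
Braking time = v/a = 35.4000 / 5.782 = 6.122 s.

Braking time ≈ 6.1 s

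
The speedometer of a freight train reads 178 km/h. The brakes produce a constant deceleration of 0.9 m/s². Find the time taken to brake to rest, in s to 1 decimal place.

178 km/h ÷ 3.6 = 49.4444 m/s.
Braking time = v/a = 49.4444 / 0.900 = 54.938 s.

Braking time ≈ 54.9 s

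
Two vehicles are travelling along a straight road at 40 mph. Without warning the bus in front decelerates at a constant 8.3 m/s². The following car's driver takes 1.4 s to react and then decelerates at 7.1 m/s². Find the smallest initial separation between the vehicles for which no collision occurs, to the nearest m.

40 mph × 0.44704 = 17.8816 m/s.
Leader travels v²/(2a_L) = 319.752 / 16.600 = 19.262 m before stopping.
Follower covers v·t_r = 17.8816 × 1.4 = 25.034 m while reacting, then v²/(2a_F) = 319.752 / 14.200 = 22.518 m while braking, for a total of 25.034 + 22.518 = 47.552 m.
Since a_F ≤ a_L and the follower starts braking later, the follower is never slower than the leader, so the closest approach is when both have stopped.
Minimum gap = 47.552 − 19.262 = 28.290 m.

Minimum gap ≈ 28 m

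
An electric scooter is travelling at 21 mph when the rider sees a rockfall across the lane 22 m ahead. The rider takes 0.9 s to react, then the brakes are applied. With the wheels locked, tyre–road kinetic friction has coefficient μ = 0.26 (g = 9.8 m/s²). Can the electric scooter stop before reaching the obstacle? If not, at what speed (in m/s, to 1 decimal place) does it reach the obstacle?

No — it strikes the obstacle at 4.4 m/s

21 mph × 0.44704 = 9.3878 m/s.
a = μg = 0.26 × 9.8 = 2.548 m/s².
Reaction distance = 9.3878 × 0.9 = 8.449 m.
Braking distance needed to stop: v²/(2a) = 88.131 / 5.096 = 17.294 m, so total needed = 8.449 + 17.294 = 25.743 m > 22 m — it cannot stop.
Distance remaining when braking begins: 22 − 8.449 = 13.551 m.
v² = v₀² − 2a·d = 88.131 − 2 × 2.548 × 13.551 = 19.075 m²/s².
v = √19.075 = 4.367 m/s.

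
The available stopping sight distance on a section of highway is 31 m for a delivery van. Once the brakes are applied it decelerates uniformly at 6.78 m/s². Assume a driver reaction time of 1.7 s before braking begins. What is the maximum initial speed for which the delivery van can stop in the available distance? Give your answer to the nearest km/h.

Maximum speed ≈ 43 km/h

Stopping distance: v·t_r + v²/(2a) = 31 with t_r = 1.7 s and a = 6.780 m/s².
So v² + 23.052 v − 420.36 = 0.
Positive root: v = −a·t_r + √((a·t_r)² + 2a·d) = −11.526 + √(132.849 + 420.36) = 11.9944 m/s.
11.9944 m/s × 3.6 = 43.180 km/h.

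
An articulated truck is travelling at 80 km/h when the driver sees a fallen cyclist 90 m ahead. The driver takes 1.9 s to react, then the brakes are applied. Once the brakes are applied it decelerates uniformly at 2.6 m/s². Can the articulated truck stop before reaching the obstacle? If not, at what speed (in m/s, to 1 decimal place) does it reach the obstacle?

80 km/h ÷ 3.6 = 22.2222 m/s.
Reaction distance = 22.2222 × 1.9 = 42.222 m.
Braking distance needed to stop: v²/(2a) = 493.826 / 5.200 = 94.967 m, so total needed = 42.222 + 94.967 = 137.189 m > 90 m — it cannot stop.
Distance remaining when braking begins: 90 − 42.222 = 47.778 m.
v² = v₀² − 2a·d = 493.826 − 2 × 2.600 × 47.778 = 245.380 m²/s².
v = √245.380 = 15.665 m/s.

No — it strikes the obstacle at 15.7 m/s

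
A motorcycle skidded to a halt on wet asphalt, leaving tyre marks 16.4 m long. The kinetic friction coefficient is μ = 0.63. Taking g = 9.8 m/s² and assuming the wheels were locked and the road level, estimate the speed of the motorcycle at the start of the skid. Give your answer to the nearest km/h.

Deceleration a = μg = 0.63 × 9.8 = 6.174 m/s².
v = √(2a·d) = √(2 × 6.174 × 16.4) = √202.507 = 14.2305 m/s.
= 14.2305 × 3.6 = 51.230 km/h.

Initial speed ≈ 51 km/h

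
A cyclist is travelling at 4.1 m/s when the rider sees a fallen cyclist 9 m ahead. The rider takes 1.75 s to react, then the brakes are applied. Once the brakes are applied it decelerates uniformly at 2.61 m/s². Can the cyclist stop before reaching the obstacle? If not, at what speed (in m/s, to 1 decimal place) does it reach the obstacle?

No — it strikes the obstacle at 2.7 m/s

Reaction distance = 4.1000 × 1.75 = 7.175 m.
Braking distance needed to stop: v²/(2a) = 16.810 / 5.220 = 3.220 m, so total needed = 7.175 + 3.220 = 10.395 m > 9 m — it cannot stop.
Distance remaining when braking begins: 9 − 7.175 = 1.825 m.
v² = v₀² − 2a·d = 16.810 − 2 × 2.610 × 1.825 = 7.284 m²/s².
v = √7.284 = 2.699 m/s.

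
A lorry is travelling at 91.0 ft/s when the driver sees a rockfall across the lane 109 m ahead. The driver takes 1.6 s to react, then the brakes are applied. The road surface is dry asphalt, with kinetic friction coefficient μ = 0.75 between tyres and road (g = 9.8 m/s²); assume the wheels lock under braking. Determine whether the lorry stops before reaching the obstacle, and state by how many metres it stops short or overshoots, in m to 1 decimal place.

91 ft/s × 0.3048 = 27.7368 m/s.
a = μg = 0.75 × 9.8 = 7.350 m/s².
Reaction distance = 27.7368 × 1.6 = 44.379 m.
Braking distance = v²/(2a) = 769.330 / 14.700 = 52.335 m.
Total stopping distance = 44.379 + 52.335 = 96.714 m, vs 109 m available — it stops with 109 − 96.714 = 12.286 m to spare.

Yes — it stops 12.3 m short of the obstacle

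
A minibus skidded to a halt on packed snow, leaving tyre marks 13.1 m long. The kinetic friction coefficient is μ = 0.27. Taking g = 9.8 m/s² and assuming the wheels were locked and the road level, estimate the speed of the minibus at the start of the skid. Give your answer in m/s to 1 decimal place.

Deceleration a = μg = 0.27 × 9.8 = 2.646 m/s².
v = √(2a·d) = √(2 × 2.646 × 13.1) = √69.325 = 8.3262 m/s.

Initial speed ≈ 8.3 m/s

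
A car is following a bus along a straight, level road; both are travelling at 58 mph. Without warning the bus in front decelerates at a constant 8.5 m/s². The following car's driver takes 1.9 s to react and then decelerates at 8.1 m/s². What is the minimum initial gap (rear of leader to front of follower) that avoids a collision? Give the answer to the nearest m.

Minimum gap ≈ 51 m

58 mph × 0.44704 = 25.9283 m/s.
Leader travels v²/(2a_L) = 672.277 / 17.000 = 39.546 m before stopping.
Follower covers v·t_r = 25.9283 × 1.9 = 49.264 m while reacting, then v²/(2a_F) = 672.277 / 16.200 = 41.499 m while braking, for a total of 49.264 + 41.499 = 90.763 m.
Since a_F ≤ a_L and the follower starts braking later, the follower is never slower than the leader, so the closest approach is when both have stopped.
Minimum gap = 90.763 − 39.546 = 51.217 m.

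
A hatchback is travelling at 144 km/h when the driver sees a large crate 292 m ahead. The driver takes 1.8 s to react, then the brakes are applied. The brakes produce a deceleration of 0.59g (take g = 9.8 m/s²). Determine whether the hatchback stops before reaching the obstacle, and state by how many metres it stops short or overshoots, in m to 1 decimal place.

144 km/h ÷ 3.6 = 40.0000 m/s.
a = 0.59 × 9.8 = 5.782 m/s².
Reaction distance = 40.0000 × 1.8 = 72.000 m.
Braking distance = v²/(2a) = 1600.000 / 11.564 = 138.360 m.
Total stopping distance = 72.000 + 138.360 = 210.360 m, vs 292 m available — it stops with 292 − 210.360 = 81.640 m to spare.

Yes — it stops 81.6 m short of the obstacle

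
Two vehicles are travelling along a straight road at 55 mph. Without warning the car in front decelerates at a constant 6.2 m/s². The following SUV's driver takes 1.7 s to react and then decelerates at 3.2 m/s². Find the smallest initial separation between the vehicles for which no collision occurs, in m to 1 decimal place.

Minimum gap ≈ 87.5 m

55 mph × 0.44704 = 24.5872 m/s.
Leader travels v²/(2a_L) = 604.530 / 12.400 = 48.752 m before stopping.
Follower covers v·t_r = 24.5872 × 1.7 = 41.798 m while reacting, then v²/(2a_F) = 604.530 / 6.400 = 94.458 m while braking, for a total of 41.798 + 94.458 = 136.256 m.
Since a_F ≤ a_L and the follower starts braking later, the follower is never slower than the leader, so the closest approach is when both have stopped.
Minimum gap = 136.256 − 48.752 = 87.504 m.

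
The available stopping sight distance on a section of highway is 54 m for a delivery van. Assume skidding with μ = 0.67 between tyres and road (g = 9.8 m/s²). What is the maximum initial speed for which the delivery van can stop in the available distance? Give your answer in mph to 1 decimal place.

Maximum speed ≈ 59.6 mph

a = μg = 0.67 × 9.8 = 6.566 m/s².
v²/(2a) = d ⇒ v = √(2 × 6.566 × 54) = √709.13 = 26.6295 m/s.
26.6295 m/s ÷ 0.44704 = 59.568 mph.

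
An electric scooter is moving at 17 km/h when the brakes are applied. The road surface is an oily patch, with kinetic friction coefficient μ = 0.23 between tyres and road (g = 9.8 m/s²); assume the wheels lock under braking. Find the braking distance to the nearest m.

17 km/h ÷ 3.6 = 4.7222 m/s.
a = μg = 0.23 × 9.8 = 2.254 m/s².
Braking distance = v²/(2a) = 4.7222² / (2 × 2.254) = 22.299 / 4.508 = 4.947 m.

Braking distance ≈ 5 m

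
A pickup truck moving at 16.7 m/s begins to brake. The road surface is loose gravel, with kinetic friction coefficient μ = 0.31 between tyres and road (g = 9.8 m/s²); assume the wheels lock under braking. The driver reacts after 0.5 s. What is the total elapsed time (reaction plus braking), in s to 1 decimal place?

Total time ≈ 6.0 s

a = μg = 0.31 × 9.8 = 3.038 m/s².
Braking time = v/a = 16.7000 / 3.038 = 5.497 s.
Total = 0.5 + 5.497 = 5.997 s.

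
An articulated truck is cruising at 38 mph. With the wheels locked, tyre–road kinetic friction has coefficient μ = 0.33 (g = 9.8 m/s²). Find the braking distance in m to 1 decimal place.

38 mph × 0.44704 = 16.9875 m/s.
a = μg = 0.33 × 9.8 = 3.234 m/s².
Braking distance = v²/(2a) = 16.9875² / (2 × 3.234) = 288.575 / 6.468 = 44.616 m.

Braking distance ≈ 44.6 m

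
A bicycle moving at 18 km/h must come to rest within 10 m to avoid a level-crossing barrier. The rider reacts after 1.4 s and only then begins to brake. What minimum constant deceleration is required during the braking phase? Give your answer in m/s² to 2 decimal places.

18 km/h ÷ 3.6 = 5.0000 m/s.
Distance covered during reaction = 5.0000 × 1.4 = 7.000 m.
Distance available for braking: 10 − 7.000 = 3.000 m.
v² = 2a·d ⇒ a = v²/(2d) = 5.0000² / (2 × 3.000) = 25.000 / 6.000 = 4.1667 m/s².

Required deceleration ≈ 4.17 m/s²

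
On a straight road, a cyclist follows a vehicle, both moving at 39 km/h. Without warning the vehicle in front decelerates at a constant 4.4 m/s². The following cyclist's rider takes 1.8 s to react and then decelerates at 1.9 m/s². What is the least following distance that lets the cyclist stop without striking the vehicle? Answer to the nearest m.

39 km/h ÷ 3.6 = 10.8333 m/s.
Leader travels v²/(2a_L) = 117.360 / 8.800 = 13.336 m before stopping.
Follower covers v·t_r = 10.8333 × 1.8 = 19.500 m while reacting, then v²/(2a_F) = 117.360 / 3.800 = 30.884 m while braking, for a total of 19.500 + 30.884 = 50.384 m.
Since a_F ≤ a_L and the follower starts braking later, the follower is never slower than the leader, so the closest approach is when both have stopped.
Minimum gap = 50.384 − 13.336 = 37.048 m.

Minimum gap ≈ 37 m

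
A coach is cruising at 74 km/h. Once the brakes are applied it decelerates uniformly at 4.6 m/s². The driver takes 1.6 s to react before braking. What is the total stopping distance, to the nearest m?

74 km/h ÷ 3.6 = 20.5556 m/s.
Reaction distance = v·t_r = 20.5556 × 1.6 = 32.889 m.
Braking distance = v²/(2a) = 20.5556² / (2 × 4.600) = 422.533 / 9.200 = 45.928 m.
Total = 32.889 + 45.928 = 78.817 m.

Total stopping distance ≈ 79 m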